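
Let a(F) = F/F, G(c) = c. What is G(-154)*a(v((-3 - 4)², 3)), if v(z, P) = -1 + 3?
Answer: -154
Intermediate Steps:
v(z, P) = 2
a(F) = 1
G(-154)*a(v((-3 - 4)², 3)) = -154*1 = -154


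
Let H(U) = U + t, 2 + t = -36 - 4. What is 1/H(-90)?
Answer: -1/132 ≈ -0.0075758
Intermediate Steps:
t = -42 (t = -2 + (-36 - 4) = -2 - 40 = -42)
H(U) = -42 + U (H(U) = U - 42 = -42 + U)
1/H(-90) = 1/(-42 - 90) = 1/(-132) = -1/132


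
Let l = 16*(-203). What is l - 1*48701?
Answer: -51949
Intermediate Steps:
l = -3248
l - 1*48701 = -3248 - 1*48701 = -3248 - 48701 = -51949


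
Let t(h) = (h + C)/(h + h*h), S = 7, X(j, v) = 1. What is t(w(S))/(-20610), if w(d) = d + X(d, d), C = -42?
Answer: 17/741960 ≈ 2.2912e-5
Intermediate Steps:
w(d) = 1 + d (w(d) = d + 1 = 1 + d)
t(h) = (-42 + h)/(h + h²) (t(h) = (h - 42)/(h + h*h) = (-42 + h)/(h + h²))
t(w(S))/(-20610) = ((-42 + (1 + 7))/((1 + 7)*(1 + (1 + 7))))/(-20610) = ((-42 + 8)/(8*(1 + 8)))*(-1/20610) = ((⅛)*(-34)/9)*(-1/20610) = ((⅛)*(⅑)*(-34))*(-1/20610) = -17/36*(-1/20610) = 17/741960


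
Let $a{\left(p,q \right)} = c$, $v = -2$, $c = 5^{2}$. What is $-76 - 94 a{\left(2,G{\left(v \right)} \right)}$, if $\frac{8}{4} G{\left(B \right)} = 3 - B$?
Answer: $-2426$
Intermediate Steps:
$c = 25$
$G{\left(B \right)} = \frac{3}{2} - \frac{B}{2}$ ($G{\left(B \right)} = \frac{3 - B}{2} = \frac{3}{2} - \frac{B}{2}$)
$a{\left(p,q \right)} = 25$
$-76 - 94 a{\left(2,G{\left(v \right)} \right)} = -76 - 2350 = -2426$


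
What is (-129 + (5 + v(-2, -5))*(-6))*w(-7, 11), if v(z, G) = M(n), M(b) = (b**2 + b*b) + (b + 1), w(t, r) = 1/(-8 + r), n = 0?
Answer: -55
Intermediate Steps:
M(b) = 1 + b + 2*b**2 (M(b) = (b**2 + b**2) + (1 + b) = 2*b**2 + (1 + b) = 1 + b + 2*b**2)
v(z, G) = 1 (v(z, G) = 1 + 0 + 2*0**2 = 1 + 0 + 2*0 = 1 + 0 + 0 = 1)
(-129 + (5 + v(-2, -5))*(-6))*w(-7, 11) = (-129 + (5 + 1)*(-6))/(-8 + 11) = (-129 + 6*(-6))/3 = (-129 - 36)*(1/3) = -165*1/3 = -55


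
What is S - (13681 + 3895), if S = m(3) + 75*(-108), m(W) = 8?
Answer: -25668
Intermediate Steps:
S = -8092 (S = 8 + 75*(-108) = 8 - 8100 = -8092)
S - (13681 + 3895) = -8092 - (13681 + 3895) = -8092 - 1*17576 = -8092 - 17576 = -25668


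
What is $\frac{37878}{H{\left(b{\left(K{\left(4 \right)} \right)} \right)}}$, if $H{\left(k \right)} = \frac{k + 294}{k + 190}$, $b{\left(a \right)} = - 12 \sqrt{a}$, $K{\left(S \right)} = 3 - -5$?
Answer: $\frac{57561934}{2369} - \frac{2626208 \sqrt{2}}{2369} \approx 22730.0$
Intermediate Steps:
$K{\left(S \right)} = 8$ ($K{\left(S \right)} = 3 + 5 = 8$)
$H{\left(k \right)} = \frac{294 + k}{190 + k}$
$\frac{37878}{H{\left(b{\left(K{\left(4 \right)} \right)} \right)}} = \frac{37878}{\frac{1}{190 - 12 \sqrt{8}} \left(294 - 12 \sqrt{8}\right)} = \frac{37878}{\frac{1}{190 - 12 \cdot 2 \sqrt{2}} \left(294 - 12 \cdot 2 \sqrt{2}\right)} = \frac{37878}{\frac{1}{190 - 24 \sqrt{2}} \left(294 - 24 \sqrt{2}\right)} = 37878 \frac{190 - 24 \sqrt{2}}{294 - 24 \sqrt{2}} = \frac{37878 \left(190 - 24 \sqrt{2}\right)}{294 - 24 \sqrt{2}}$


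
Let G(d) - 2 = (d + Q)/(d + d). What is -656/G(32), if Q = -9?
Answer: -41984/151 ≈ -278.04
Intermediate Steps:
G(d) = 2 + (-9 + d)/(2*d) (G(d) = 2 + (d - 9)/(d + d) = 2 + (-9 + d)/((2*d)) = 2 + (-9 + d)*(1/(2*d)) = 2 + (-9 + d)/(2*d))
-656/G(32) = -656*64/(-9 + 5*32) = -656*64/(-9 + 160) = -656/((1/2)*(1/32)*151) = -656/151/64 = -656*64/151 = -41984/151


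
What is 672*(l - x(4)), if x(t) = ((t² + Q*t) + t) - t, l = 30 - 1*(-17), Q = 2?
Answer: 15456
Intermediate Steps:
l = 47 (l = 30 + 17 = 47)
x(t) = t² + 2*t (x(t) = ((t² + 2*t) + t) - t = (t² + 3*t) - t = t² + 2*t)
672*(l - x(4)) = 672*(47 - 4*(2 + 4)) = 672*(47 - 4*6) = 672*(47 - 1*24) = 672*(47 - 24) = 672*23 = 15456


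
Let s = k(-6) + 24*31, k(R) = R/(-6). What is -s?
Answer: -745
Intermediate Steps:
k(R) = -R/6 (k(R) = R*(-⅙) = -R/6)
s = 745 (s = -⅙*(-6) + 24*31 = 1 + 744 = 745)
-s = -1*745 = -745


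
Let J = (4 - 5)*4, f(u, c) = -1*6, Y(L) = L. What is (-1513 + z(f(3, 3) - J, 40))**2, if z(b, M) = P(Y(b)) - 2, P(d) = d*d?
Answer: 2283121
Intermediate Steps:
f(u, c) = -6
P(d) = d**2
J = -4 (J = -1*4 = -4)
z(b, M) = -2 + b**2 (z(b, M) = b**2 - 2 = -2 + b**2)
(-1513 + z(f(3, 3) - J, 40))**2 = (-1513 + (-2 + (-6 - 1*(-4))**2))**2 = (-1513 + (-2 + (-6 + 4)**2))**2 = (-1513 + (-2 + (-2)**2))**2 = (-1513 + (-2 + 4))**2 = (-1513 + 2)**2 = (-1511)**2 = 2283121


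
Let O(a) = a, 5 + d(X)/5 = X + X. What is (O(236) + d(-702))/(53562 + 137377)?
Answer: -6809/190939 ≈ -0.035661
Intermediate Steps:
d(X) = -25 + 10*X (d(X) = -25 + 5*(X + X) = -25 + 5*(2*X) = -25 + 10*X)
(O(236) + d(-702))/(53562 + 137377) = (236 + (-25 + 10*(-702)))/(53562 + 137377) = (236 + (-25 - 7020))/190939 = (236 - 7045)*(1/190939) = -6809*1/190939 = -6809/190939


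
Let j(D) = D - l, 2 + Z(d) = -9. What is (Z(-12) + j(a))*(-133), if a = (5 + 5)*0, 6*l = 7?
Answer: 9709/6 ≈ 1618.2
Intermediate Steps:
Z(d) = -11 (Z(d) = -2 - 9 = -11)
l = 7/6 (l = (⅙)*7 = 7/6 ≈ 1.1667)
a = 0 (a = 10*0 = 0)
j(D) = -7/6 + D (j(D) = D - 1*7/6 = D - 7/6 = -7/6 + D)
(Z(-12) + j(a))*(-133) = (-11 + (-7/6 + 0))*(-133) = (-11 - 7/6)*(-133) = -73/6*(-133) = 9709/6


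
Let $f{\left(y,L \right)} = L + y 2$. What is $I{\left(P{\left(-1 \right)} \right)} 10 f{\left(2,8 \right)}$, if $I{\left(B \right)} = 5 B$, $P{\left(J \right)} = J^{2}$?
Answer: $600$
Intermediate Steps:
$f{\left(y,L \right)} = L + 2 y$
$I{\left(P{\left(-1 \right)} \right)} 10 f{\left(2,8 \right)} = 5 \left(-1\right)^{2} \cdot 10 \left(8 + 2 \cdot 2\right) = 5 \cdot 1 \cdot 10 \left(8 + 4\right) = 5 \cdot 10 \cdot 12 = 50 \cdot 12 = 600$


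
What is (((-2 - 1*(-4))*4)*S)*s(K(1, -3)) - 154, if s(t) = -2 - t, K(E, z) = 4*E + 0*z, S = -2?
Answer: -58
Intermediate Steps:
K(E, z) = 4*E (K(E, z) = 4*E + 0 = 4*E)
(((-2 - 1*(-4))*4)*S)*s(K(1, -3)) - 154 = (((-2 - 1*(-4))*4)*(-2))*(-2 - 4) - 154 = (((-2 + 4)*4)*(-2))*(-2 - 1*4) - 154 = ((2*4)*(-2))*(-2 - 4) - 154 = (8*(-2))*(-6) - 154 = -16*(-6) - 154 = 96 - 154 = -58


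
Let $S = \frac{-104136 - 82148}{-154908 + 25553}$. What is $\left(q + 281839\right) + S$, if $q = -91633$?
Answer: $\frac{24604283414}{129355} \approx 1.9021 \cdot 10^{5}$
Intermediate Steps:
$S = \frac{186284}{129355}$ ($S = - \frac{186284}{-129355} = \left(-186284\right) \left(- \frac{1}{129355}\right) = \frac{186284}{129355} \approx 1.4401$)
$\left(q + 281839\right) + S = \left(-91633 + 281839\right) + \frac{186284}{129355} = 190206 + \frac{186284}{129355} = \frac{24604283414}{129355}$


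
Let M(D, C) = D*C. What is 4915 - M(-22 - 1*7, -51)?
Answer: 3436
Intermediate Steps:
M(D, C) = C*D
4915 - M(-22 - 1*7, -51) = 4915 - (-51)*(-22 - 1*7) = 4915 - (-51)*(-22 - 7) = 4915 - (-51)*(-29) = 4915 - 1*1479 = 4915 - 1479 = 3436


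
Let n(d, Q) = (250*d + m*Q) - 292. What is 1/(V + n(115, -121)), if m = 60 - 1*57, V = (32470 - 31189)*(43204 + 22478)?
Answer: 1/84166737 ≈ 1.1881e-8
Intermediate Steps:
V = 84138642 (V = 1281*65682 = 84138642)
m = 3 (m = 60 - 57 = 3)
n(d, Q) = -292 + 3*Q + 250*d (n(d, Q) = (250*d + 3*Q) - 292 = (3*Q + 250*d) - 292 = -292 + 3*Q + 250*d)
1/(V + n(115, -121)) = 1/(84138642 + (-292 + 3*(-121) + 250*115)) = 1/(84138642 + (-292 - 363 + 28750)) = 1/(84138642 + 28095) = 1/84166737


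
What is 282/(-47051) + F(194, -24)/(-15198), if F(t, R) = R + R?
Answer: -337898/119180183 ≈ -0.0028352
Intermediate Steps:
F(t, R) = 2*R
282/(-47051) + F(194, -24)/(-15198) = 282/(-47051) + (2*(-24))/(-15198) = 282*(-1/47051) - 48*(-1/15198) = -282/47051 + 8/2533 = -337898/119180183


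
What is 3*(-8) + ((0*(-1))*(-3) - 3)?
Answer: -27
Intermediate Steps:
3*(-8) + ((0*(-1))*(-3) - 3) = -24 + (0*(-3) - 3) = -24 + (0 - 3) = -24 - 3 = -27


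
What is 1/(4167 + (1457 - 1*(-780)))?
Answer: 1/6404 ≈ 0.00015615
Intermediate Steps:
1/(4167 + (1457 - 1*(-780))) = 1/(4167 + (1457 + 780)) = 1/(4167 + 2237) = 1/6404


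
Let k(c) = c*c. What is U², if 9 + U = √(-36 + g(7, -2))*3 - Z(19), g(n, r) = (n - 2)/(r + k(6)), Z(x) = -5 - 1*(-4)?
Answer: (272 - 3*I*√41446)²/1156 ≈ -258.68 - 287.41*I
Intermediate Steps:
k(c) = c²
Z(x) = -1 (Z(x) = -5 + 4 = -1)
g(n, r) = (-2 + n)/(36 + r) (g(n, r) = (n - 2)/(r + 6²) = (-2 + n)/(r + 36) = (-2 + n)/(36 + r))
U = -8 + 3*I*√41446/34 (U = -9 + (√(-36 + (-2 + 7)/(36 - 2))*3 - 1*(-1)) = -9 + (√(-36 + 5/34)*3 + 1) = -9 + (√(-1219/34)*3 + 1) = -9 + ((I*√41446/34)*3 + 1) = -9 + (3*I*√41446/34 + 1) = -9 + (1 + 3*I*√41446/34) = -8 + 3*I*√41446/34 ≈ -8.0 + 17.963*I)
U² = (-8 + 3*I*√41446/34)²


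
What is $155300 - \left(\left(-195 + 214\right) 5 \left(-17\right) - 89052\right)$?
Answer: $245967$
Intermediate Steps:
$155300 - \left(\left(-195 + 214\right) 5 \left(-17\right) - 89052\right) = 155300 - \left(19 \left(-85\right) - 89052\right) = 155300 - \left(-1615 - 89052\right) = 155300 - -90667 = 155300 + 90667 = 245967$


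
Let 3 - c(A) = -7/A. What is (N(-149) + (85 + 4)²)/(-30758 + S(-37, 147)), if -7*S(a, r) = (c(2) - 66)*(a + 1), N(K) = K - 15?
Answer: -7757/31064 ≈ -0.24971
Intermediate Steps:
c(A) = 3 + 7/A (c(A) = 3 - (-7)/A = 3 + 7/A)
N(K) = -15 + K
S(a, r) = 17/2 + 17*a/2 (S(a, r) = -((3 + 7/2) - 66)*(a + 1)/7 = -((3 + 7*(½)) - 66)*(1 + a)/7 = -((3 + 7/2) - 66)*(1 + a)/7 = -(13/2 - 66)*(1 + a)/7 = -(-17)*(1 + a)/2 = -(-119/2 - 119*a/2)/7 = 17/2 + 17*a/2)
(N(-149) + (85 + 4)²)/(-30758 + S(-37, 147)) = ((-15 - 149) + (85 + 4)²)/(-30758 + (17/2 + (17/2)*(-37))) = (-164 + 89²)/(-30758 + (17/2 - 629/2)) = (-164 + 7921)/(-30758 - 306) = 7757/(-31064) = 7757*(-1/31064) = -7757/31064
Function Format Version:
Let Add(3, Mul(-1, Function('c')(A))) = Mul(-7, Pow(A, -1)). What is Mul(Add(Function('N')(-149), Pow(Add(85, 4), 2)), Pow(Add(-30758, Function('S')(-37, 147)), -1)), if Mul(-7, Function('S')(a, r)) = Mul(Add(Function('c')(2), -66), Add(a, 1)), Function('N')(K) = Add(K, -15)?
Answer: Rational(-7757, 31064) ≈ -0.24971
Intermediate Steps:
Function('c')(A) = Add(3, Mul(7, Pow(A, -1))) (Function('c')(A) = Add(3, Mul(-1, Mul(-7, Pow(A, -1)))) = Add(3, Mul(7, Pow(A, -1))))
Function('N')(K) = Add(-15, K)
Function('S')(a, r) = Add(Rational(17, 2), Mul(Rational(17, 2), a)) (Function('S')(a, r) = Mul(Rational(-1, 7), Mul(Add(Add(3, Mul(7, Pow(2, -1))), -66), Add(a, 1))) = Mul(Rational(-1, 7), Mul(Add(Add(3, Mul(7, Rational(1, 2))), -66), Add(1, a))) = Mul(Rational(-1, 7), Mul(Add(Add(3, Rational(7, 2)), -66), Add(1, a))) = Mul(Rational(-1, 7), Mul(Add(Rational(13, 2), -66), Add(1, a))) = Mul(Rational(-1, 7), Mul(Rational(-119, 2), Add(1, a))) = Mul(Rational(-1, 7), Add(Rational(-119, 2), Mul(Rational(-119, 2), a))) = Add(Rational(17, 2), Mul(Rational(17, 2), a)))
Mul(Add(Function('N')(-149), Pow(Add(85, 4), 2)), Pow(Add(-30758, Function('S')(-37, 147)), -1)) = Mul(Add(Add(-15, -149), Pow(Add(85, 4), 2)), Pow(Add(-30758, Add(Rational(17, 2), Mul(Rational(17, 2), -37))), -1)) = Mul(Add(-164, Pow(89, 2)), Pow(Add(-30758, Add(Rational(17, 2), Rational(-629, 2))), -1)) = Mul(Add(-164, 7921), Pow(Add(-30758, -306), -1)) = Mul(7757, Pow(-31064, -1)) = Mul(7757, Rational(-1, 31064)) = Rational(-7757, 31064)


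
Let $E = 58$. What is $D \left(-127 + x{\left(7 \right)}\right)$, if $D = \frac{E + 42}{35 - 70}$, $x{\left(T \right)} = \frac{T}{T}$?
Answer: $360$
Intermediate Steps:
$x{\left(T \right)} = 1$
$D = - \frac{20}{7}$ ($D = \frac{58 + 42}{35 - 70} = \frac{100}{-35} = 100 \left(- \frac{1}{35}\right) = - \frac{20}{7} \approx -2.8571$)
$D \left(-127 + x{\left(7 \right)}\right) = - \frac{20 \left(-127 + 1\right)}{7} = \left(- \frac{20}{7}\right) \left(-126\right) = 360$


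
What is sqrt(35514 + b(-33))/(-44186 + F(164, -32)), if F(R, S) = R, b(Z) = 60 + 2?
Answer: -sqrt(8894)/22011 ≈ -0.0042846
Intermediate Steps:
b(Z) = 62
sqrt(35514 + b(-33))/(-44186 + F(164, -32)) = sqrt(35514 + 62)/(-44186 + 164) = sqrt(35576)/(-44022) = (2*sqrt(8894))*(-1/44022) = -sqrt(8894)/22011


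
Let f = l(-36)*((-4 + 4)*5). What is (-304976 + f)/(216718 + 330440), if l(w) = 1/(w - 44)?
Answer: -152488/273579 ≈ -0.55738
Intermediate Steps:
l(w) = 1/(-44 + w)
f = 0 (f = ((-4 + 4)*5)/(-44 - 36) = (0*5)/(-80) = -1/80*0 = 0)
(-304976 + f)/(216718 + 330440) = (-304976 + 0)/(216718 + 330440) = -304976/547158 = -304976*1/547158 = -152488/273579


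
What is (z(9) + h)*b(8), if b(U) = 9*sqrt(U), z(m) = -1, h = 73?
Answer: 1296*sqrt(2) ≈ 1832.8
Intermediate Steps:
(z(9) + h)*b(8) = (-1 + 73)*(9*sqrt(8)) = 72*(9*(2*sqrt(2))) = 72*(18*sqrt(2)) = 1296*sqrt(2)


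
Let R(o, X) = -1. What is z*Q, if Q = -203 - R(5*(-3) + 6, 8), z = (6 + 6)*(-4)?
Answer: 9696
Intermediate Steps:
z = -48 (z = 12*(-4) = -48)
Q = -202 (Q = -203 - 1*(-1) = -203 + 1 = -202)
z*Q = -48*(-202) = 9696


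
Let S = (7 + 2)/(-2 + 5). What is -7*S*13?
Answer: -273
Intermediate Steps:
S = 3 (S = 9/3 = 9*(1/3) = 3)
-7*S*13 = -7*3*13 = -21*13 = -273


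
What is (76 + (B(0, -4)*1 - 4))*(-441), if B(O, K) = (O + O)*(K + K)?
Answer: -31752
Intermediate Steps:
B(O, K) = 4*K*O (B(O, K) = (2*O)*(2*K) = 4*K*O)
(76 + (B(0, -4)*1 - 4))*(-441) = (76 + ((4*(-4)*0)*1 - 4))*(-441) = (76 + (0*1 - 4))*(-441) = (76 + (0 - 4))*(-441) = (76 - 4)*(-441) = 72*(-441) = -31752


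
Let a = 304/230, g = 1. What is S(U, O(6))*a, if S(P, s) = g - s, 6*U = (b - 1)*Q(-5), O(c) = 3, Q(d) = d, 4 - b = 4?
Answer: -304/115 ≈ -2.6435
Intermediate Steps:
b = 0 (b = 4 - 1*4 = 4 - 4 = 0)
a = 152/115 (a = 304*(1/230) = 152/115 ≈ 1.3217)
U = ⅚ (U = ((0 - 1)*(-5))/6 = (-1*(-5))/6 = (⅙)*5 = ⅚ ≈ 0.83333)
S(P, s) = 1 - s
S(U, O(6))*a = (1 - 1*3)*(152/115) = (1 - 3)*(152/115) = -2*152/115 = -304/115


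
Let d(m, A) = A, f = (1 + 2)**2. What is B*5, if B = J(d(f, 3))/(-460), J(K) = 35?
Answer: -35/92 ≈ -0.38043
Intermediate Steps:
f = 9 (f = 3**2 = 9)
B = -7/92 (B = 35/(-460) = 35*(-1/460) = -7/92 ≈ -0.076087)
B*5 = -7/92*5 = -35/92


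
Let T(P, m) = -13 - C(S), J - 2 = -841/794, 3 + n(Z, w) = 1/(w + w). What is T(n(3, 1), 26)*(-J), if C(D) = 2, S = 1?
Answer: 11205/794 ≈ 14.112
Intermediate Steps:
n(Z, w) = -3 + 1/(2*w) (n(Z, w) = -3 + 1/(w + w) = -3 + 1/(2*w))
J = 747/794 (J = 2 - 841/794 = 747/794 ≈ 0.94081)
T(P, m) = -15 (T(P, m) = -13 - 1*2 = -13 - 2 = -15)
T(n(3, 1), 26)*(-J) = -(-15)*747/794 = -15*(-747/794) = 11205/794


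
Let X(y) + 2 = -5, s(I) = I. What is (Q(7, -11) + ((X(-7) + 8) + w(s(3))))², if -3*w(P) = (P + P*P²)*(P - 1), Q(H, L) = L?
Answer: 900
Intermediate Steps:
X(y) = -7 (X(y) = -2 - 5 = -7)
w(P) = -(-1 + P)*(P + P³)/3 (w(P) = -(P + P*P²)*(P - 1)/3 = -(P + P³)*(-1 + P)/3 = -(-1 + P)*(P + P³)/3)
(Q(7, -11) + ((X(-7) + 8) + w(s(3))))² = (-11 + ((-7 + 8) + (⅓)*3*(1 + 3² - 1*3 - 1*3³)))² = (-11 + (1 + (⅓)*3*(1 + 9 - 3 - 1*27)))² = (-11 + (1 + (⅓)*3*(1 + 9 - 3 - 27)))² = (-11 + (1 + (⅓)*3*(-20)))² = (-11 + (1 - 20))² = (-11 - 19)² = (-30)² = 900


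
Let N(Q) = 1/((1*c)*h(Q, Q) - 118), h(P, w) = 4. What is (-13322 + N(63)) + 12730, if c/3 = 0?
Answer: -69857/118 ≈ -592.01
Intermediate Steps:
c = 0 (c = 3*0 = 0)
N(Q) = -1/118 (N(Q) = 1/((1*0)*4 - 118) = 1/(0*4 - 118) = 1/(0 - 118) = 1/(-118) = -1/118)
(-13322 + N(63)) + 12730 = (-13322 - 1/118) + 12730 = -1571997/118 + 12730 = -69857/118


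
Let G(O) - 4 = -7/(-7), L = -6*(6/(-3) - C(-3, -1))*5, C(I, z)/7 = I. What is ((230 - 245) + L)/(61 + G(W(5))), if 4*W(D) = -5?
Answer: -195/22 ≈ -8.8636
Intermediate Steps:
C(I, z) = 7*I
W(D) = -5/4 (W(D) = (¼)*(-5) = -5/4)
L = -570 (L = -6*(6/(-3) - 7*(-3))*5 = -6*(6*(-⅓) - 1*(-21))*5 = -6*(-2 + 21)*5 = -6*19*5 = -114*5 = -570)
G(O) = 5 (G(O) = 4 - 7/(-7) = 4 - 7*(-⅐) = 4 + 1 = 5)
((230 - 245) + L)/(61 + G(W(5))) = ((230 - 245) - 570)/(61 + 5) = (-15 - 570)/66 = -585*1/66 = -195/22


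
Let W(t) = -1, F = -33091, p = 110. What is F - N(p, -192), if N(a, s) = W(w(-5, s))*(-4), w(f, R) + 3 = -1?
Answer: -33095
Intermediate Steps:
w(f, R) = -4 (w(f, R) = -3 - 1 = -4)
N(a, s) = 4 (N(a, s) = -1*(-4) = 4)
F - N(p, -192) = -33091 - 1*4 = -33091 - 4 = -33095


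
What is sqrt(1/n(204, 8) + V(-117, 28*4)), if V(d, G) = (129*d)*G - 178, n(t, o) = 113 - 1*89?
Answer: I*sqrt(243445530)/12 ≈ 1300.2*I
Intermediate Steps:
n(t, o) = 24 (n(t, o) = 113 - 89 = 24)
V(d, G) = -178 + 129*G*d (V(d, G) = 129*G*d - 178 = -178 + 129*G*d)
sqrt(1/n(204, 8) + V(-117, 28*4)) = sqrt(1/24 + (-178 + 129*(28*4)*(-117))) = sqrt(1/24 + (-178 + 129*112*(-117))) = sqrt(1/24 + (-178 - 1690416)) = sqrt(1/24 - 1690594) = sqrt(-40574255/24) = I*sqrt(243445530)/12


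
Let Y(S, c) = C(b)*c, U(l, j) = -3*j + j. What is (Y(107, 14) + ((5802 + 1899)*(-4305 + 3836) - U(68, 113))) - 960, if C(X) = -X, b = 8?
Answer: -3612615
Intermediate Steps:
U(l, j) = -2*j
Y(S, c) = -8*c (Y(S, c) = (-1*8)*c = -8*c)
(Y(107, 14) + ((5802 + 1899)*(-4305 + 3836) - U(68, 113))) - 960 = (-8*14 + ((5802 + 1899)*(-4305 + 3836) - (-2)*113)) - 960 = (-112 + (7701*(-469) - 1*(-226))) - 960 = (-112 + (-3611769 + 226)) - 960 = (-112 - 3611543) - 960 = -3611655 - 960 = -3612615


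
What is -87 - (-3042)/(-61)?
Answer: -8349/61 ≈ -136.87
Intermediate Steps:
-87 - (-3042)/(-61) = -87 - (-3042)*(-1)/61 = -87 - 39*78/61 = -87 - 3042/61 = -8349/61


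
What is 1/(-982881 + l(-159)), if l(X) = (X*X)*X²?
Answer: 1/638146080 ≈ 1.5670e-9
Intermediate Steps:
l(X) = X⁴ (l(X) = X²*X² = X⁴)
1/(-982881 + l(-159)) = 1/(-982881 + (-159)⁴) = 1/(-982881 + 639128961) = 1/638146080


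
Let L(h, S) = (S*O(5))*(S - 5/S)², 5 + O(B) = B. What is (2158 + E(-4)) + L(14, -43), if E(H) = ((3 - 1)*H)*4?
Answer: 2126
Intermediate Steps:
O(B) = -5 + B
L(h, S) = 0 (L(h, S) = (S*(-5 + 5))*(S - 5/S)² = (S*0)*(S - 5/S)² = 0*(S - 5/S)² = 0)
E(H) = 8*H (E(H) = (2*H)*4 = 8*H)
(2158 + E(-4)) + L(14, -43) = (2158 + 8*(-4)) + 0 = (2158 - 32) + 0 = 2126 + 0 = 2126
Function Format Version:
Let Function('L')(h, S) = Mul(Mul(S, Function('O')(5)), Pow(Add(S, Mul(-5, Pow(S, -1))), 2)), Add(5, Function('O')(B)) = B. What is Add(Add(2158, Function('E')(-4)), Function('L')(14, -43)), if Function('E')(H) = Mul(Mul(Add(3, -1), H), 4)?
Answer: 2126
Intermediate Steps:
Function('O')(B) = Add(-5, B)
Function('L')(h, S) = 0 (Function('L')(h, S) = Mul(Mul(S, Add(-5, 5)), Pow(Add(S, Mul(-5, Pow(S, -1))), 2)) = Mul(Mul(S, 0), Pow(Add(S, Mul(-5, Pow(S, -1))), 2)) = Mul(0, Pow(Add(S, Mul(-5, Pow(S, -1))), 2)) = 0)
Function('E')(H) = Mul(8, H) (Function('E')(H) = Mul(Mul(2, H), 4) = Mul(8, H))
Add(Add(2158, Function('E')(-4)), Function('L')(14, -43)) = Add(Add(2158, Mul(8, -4)), 0) = Add(Add(2158, -32), 0) = Add(2126, 0) = 2126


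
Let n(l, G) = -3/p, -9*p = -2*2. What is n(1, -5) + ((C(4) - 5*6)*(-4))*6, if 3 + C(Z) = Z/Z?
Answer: 3045/4 ≈ 761.25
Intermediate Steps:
p = 4/9 (p = -(-2)*2/9 = -⅑*(-4) = 4/9 ≈ 0.44444)
C(Z) = -2 (C(Z) = -3 + Z/Z = -3 + 1 = -2)
n(l, G) = -27/4 (n(l, G) = -3/4/9 = -3*9/4 = -27/4)
n(1, -5) + ((C(4) - 5*6)*(-4))*6 = -27/4 + ((-2 - 5*6)*(-4))*6 = -27/4 + ((-2 - 30)*(-4))*6 = -27/4 - 32*(-4)*6 = -27/4 + 128*6 = -27/4 + 768 = 3045/4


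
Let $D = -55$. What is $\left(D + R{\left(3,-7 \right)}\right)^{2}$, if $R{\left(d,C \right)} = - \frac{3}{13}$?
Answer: $\frac{515524}{169} \approx 3050.4$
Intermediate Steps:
$R{\left(d,C \right)} = - \frac{3}{13}$ ($R{\left(d,C \right)} = \left(-3\right) \frac{1}{13} = - \frac{3}{13}$)
$\left(D + R{\left(3,-7 \right)}\right)^{2} = \left(-55 - \frac{3}{13}\right)^{2} = \left(- \frac{718}{13}\right)^{2} = \frac{515524}{169}$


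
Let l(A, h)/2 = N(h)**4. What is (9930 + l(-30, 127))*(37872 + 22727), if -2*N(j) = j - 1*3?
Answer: 1791464118598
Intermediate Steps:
N(j) = 3/2 - j/2 (N(j) = -(j - 1*3)/2 = -(j - 3)/2 = -(-3 + j)/2 = 3/2 - j/2)
l(A, h) = 2*(3/2 - h/2)**4
(9930 + l(-30, 127))*(37872 + 22727) = (9930 + (-3 + 127)**4/8)*(37872 + 22727) = (9930 + (1/8)*124**4)*60599 = (9930 + (1/8)*236421376)*60599 = (9930 + 29552672)*60599 = 29562602*60599 = 1791464118598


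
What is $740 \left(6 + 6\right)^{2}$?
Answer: $106560$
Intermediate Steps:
$740 \left(6 + 6\right)^{2} = 740 \cdot 12^{2} = 740 \cdot 144 = 106560$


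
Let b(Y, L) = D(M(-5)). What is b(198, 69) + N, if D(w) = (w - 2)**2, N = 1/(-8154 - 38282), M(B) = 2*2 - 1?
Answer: 46435/46436 ≈ 0.99998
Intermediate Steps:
M(B) = 3 (M(B) = 4 - 1 = 3)
N = -1/46436 (N = 1/(-46436) = -1/46436 ≈ -2.1535e-5)
D(w) = (-2 + w)**2
b(Y, L) = 1 (b(Y, L) = (-2 + 3)**2 = 1**2 = 1)
b(198, 69) + N = 1 - 1/46436 = 46435/46436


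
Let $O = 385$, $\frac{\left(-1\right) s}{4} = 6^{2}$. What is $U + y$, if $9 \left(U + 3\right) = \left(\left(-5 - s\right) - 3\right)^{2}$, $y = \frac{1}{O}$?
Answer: $\frac{7110574}{3465} \approx 2052.1$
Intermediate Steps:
$s = -144$ ($s = - 4 \cdot 6^{2} = \left(-4\right) 36 = -144$)
$y = \frac{1}{385} \approx 0.0025974$
$U = \frac{18469}{9}$ ($U = -3 + \frac{\left(\left(-5 - -144\right) - 3\right)^{2}}{9} = -3 + \frac{\left(\left(-5 + 144\right) - 3\right)^{2}}{9} = -3 + \frac{\left(139 - 3\right)^{2}}{9} = -3 + \frac{136^{2}}{9} = -3 + \frac{1}{9} \cdot 18496 = -3 + \frac{18496}{9} = \frac{18469}{9} \approx 2052.1$)
$U + y = \frac{18469}{9} + \frac{1}{385} = \frac{7110574}{3465}$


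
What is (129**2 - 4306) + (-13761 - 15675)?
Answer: -17101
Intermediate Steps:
(129**2 - 4306) + (-13761 - 15675) = (16641 - 4306) - 29436 = 12335 - 29436 = -17101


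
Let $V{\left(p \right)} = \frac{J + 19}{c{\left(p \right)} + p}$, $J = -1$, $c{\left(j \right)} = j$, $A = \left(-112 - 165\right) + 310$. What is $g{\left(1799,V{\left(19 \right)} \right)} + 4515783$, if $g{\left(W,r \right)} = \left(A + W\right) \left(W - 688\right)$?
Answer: $6551135$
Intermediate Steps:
$A = 33$ ($A = -277 + 310 = 33$)
$V{\left(p \right)} = \frac{9}{p}$ ($V{\left(p \right)} = \frac{-1 + 19}{p + p} = \frac{18}{2 p} = 18 \frac{1}{2 p} = \frac{9}{p}$)
$g{\left(W,r \right)} = \left(-688 + W\right) \left(33 + W\right)$ ($g{\left(W,r \right)} = \left(33 + W\right) \left(W - 688\right) = \left(33 + W\right) \left(-688 + W\right) = \left(-688 + W\right) \left(33 + W\right)$)
$g{\left(1799,V{\left(19 \right)} \right)} + 4515783 = \left(-22704 + 1799^{2} - 1178345\right) + 4515783 = \left(-22704 + 3236401 - 1178345\right) + 4515783 = 2035352 + 4515783 = 6551135$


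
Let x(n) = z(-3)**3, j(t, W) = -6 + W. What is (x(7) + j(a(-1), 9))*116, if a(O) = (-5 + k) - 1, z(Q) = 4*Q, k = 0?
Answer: -200100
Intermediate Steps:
a(O) = -6 (a(O) = (-5 + 0) - 1 = -5 - 1 = -6)
x(n) = -1728 (x(n) = (4*(-3))**3 = (-12)**3 = -1728)
(x(7) + j(a(-1), 9))*116 = (-1728 + (-6 + 9))*116 = (-1728 + 3)*116 = -1725*116 = -200100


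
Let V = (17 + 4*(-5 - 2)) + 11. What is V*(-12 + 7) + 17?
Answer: 17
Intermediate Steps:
V = 0 (V = (17 + 4*(-7)) + 11 = (17 - 28) + 11 = -11 + 11 = 0)
V*(-12 + 7) + 17 = 0*(-12 + 7) + 17 = 0*(-5) + 17 = 0 + 17 = 17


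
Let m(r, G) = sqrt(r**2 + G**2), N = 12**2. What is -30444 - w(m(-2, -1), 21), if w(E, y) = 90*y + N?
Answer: -32478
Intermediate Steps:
N = 144
m(r, G) = sqrt(G**2 + r**2)
w(E, y) = 144 + 90*y (w(E, y) = 90*y + 144 = 144 + 90*y)
-30444 - w(m(-2, -1), 21) = -30444 - (144 + 90*21) = -30444 - (144 + 1890) = -30444 - 1*2034 = -30444 - 2034 = -32478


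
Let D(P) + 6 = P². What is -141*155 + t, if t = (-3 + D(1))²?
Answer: -21791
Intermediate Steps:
D(P) = -6 + P²
t = 64 (t = (-3 + (-6 + 1²))² = (-3 + (-6 + 1))² = (-3 - 5)² = (-8)² = 64)
-141*155 + t = -141*155 + 64 = -21855 + 64 = -21791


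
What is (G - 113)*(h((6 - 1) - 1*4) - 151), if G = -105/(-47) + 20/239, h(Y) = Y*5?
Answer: 181520924/11233 ≈ 16160.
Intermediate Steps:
h(Y) = 5*Y
G = 26035/11233 (G = -105*(-1/47) + 20*(1/239) = 105/47 + 20/239 = 26035/11233 ≈ 2.3177)
(G - 113)*(h((6 - 1) - 1*4) - 151) = (26035/11233 - 113)*(5*((6 - 1) - 1*4) - 151) = -1243294*(5*(5 - 4) - 151)/11233 = -1243294*(5*1 - 151)/11233 = -1243294*(5 - 151)/11233 = -1243294/11233*(-146) = 181520924/11233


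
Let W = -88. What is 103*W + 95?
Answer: -8969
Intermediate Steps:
103*W + 95 = 103*(-88) + 95 = -9064 + 95 = -8969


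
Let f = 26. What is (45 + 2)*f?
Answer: 1222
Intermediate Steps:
(45 + 2)*f = (45 + 2)*26 = 47*26 = 1222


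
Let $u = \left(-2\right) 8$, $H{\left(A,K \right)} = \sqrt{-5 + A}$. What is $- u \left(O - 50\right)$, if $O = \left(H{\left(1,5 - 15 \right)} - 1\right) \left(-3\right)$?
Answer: $-752 - 96 i \approx -752.0 - 96.0 i$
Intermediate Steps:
$O = 3 - 6 i$ ($O = \left(\sqrt{-5 + 1} - 1\right) \left(-3\right) = \left(\sqrt{-4} - 1\right) \left(-3\right) = \left(2 i - 1\right) \left(-3\right) = \left(-1 + 2 i\right) \left(-3\right) = 3 - 6 i \approx 3.0 - 6.0 i$)
$u = -16$
$- u \left(O - 50\right) = \left(-1\right) \left(-16\right) \left(\left(3 - 6 i\right) - 50\right) = 16 \left(-47 - 6 i\right) = -752 - 96 i$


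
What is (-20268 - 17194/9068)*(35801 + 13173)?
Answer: -2250446122283/2267 ≈ -9.9270e+8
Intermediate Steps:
(-20268 - 17194/9068)*(35801 + 13173) = (-20268 - 17194*1/9068)*48974 = (-20268 - 8597/4534)*48974 = -91903709/4534*48974 = -2250446122283/2267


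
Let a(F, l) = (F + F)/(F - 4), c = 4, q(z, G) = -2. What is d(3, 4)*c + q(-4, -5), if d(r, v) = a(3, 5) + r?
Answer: -14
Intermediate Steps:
a(F, l) = 2*F/(-4 + F) (a(F, l) = (2*F)/(-4 + F) = 2*F/(-4 + F))
d(r, v) = -6 + r (d(r, v) = 2*3/(-4 + 3) + r = 2*3/(-1) + r = 2*3*(-1) + r = -6 + r)
d(3, 4)*c + q(-4, -5) = (-6 + 3)*4 - 2 = -3*4 - 2 = -12 - 2 = -14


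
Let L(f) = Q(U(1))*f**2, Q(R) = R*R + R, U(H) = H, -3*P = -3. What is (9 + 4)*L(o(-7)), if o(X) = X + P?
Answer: 936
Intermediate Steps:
P = 1 (P = -1/3*(-3) = 1)
o(X) = 1 + X (o(X) = X + 1 = 1 + X)
Q(R) = R + R**2 (Q(R) = R**2 + R = R + R**2)
L(f) = 2*f**2 (L(f) = (1*(1 + 1))*f**2 = (1*2)*f**2 = 2*f**2)
(9 + 4)*L(o(-7)) = (9 + 4)*(2*(1 - 7)**2) = 13*(2*(-6)**2) = 13*(2*36) = 13*72 = 936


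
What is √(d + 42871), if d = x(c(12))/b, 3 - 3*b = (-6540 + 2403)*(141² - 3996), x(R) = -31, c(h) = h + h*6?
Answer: 3*√571431429438199330/10952708 ≈ 207.05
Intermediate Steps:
c(h) = 7*h (c(h) = h + 6*h = 7*h)
b = 21905416 (b = 1 - (-6540 + 2403)*(141² - 3996)/3 = 1 - (-1379)*(19881 - 3996) = 1 - (-1379)*15885 = 1 - ⅓*(-65716245) = 1 + 21905415 = 21905416)
d = -31/21905416 ≈ -1.4152e-6
√(d + 42871) = √(-31/21905416 + 42871) = √(939107089305/21905416) = 3*√571431429438199330/10952708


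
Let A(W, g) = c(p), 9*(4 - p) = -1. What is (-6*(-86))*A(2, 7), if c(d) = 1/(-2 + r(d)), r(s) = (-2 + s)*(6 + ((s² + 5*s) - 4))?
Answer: 188082/29633 ≈ 6.3470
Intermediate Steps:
p = 37/9 (p = 4 - ⅑*(-1) = 4 + ⅑ = 37/9 ≈ 4.1111)
r(s) = (-2 + s)*(2 + s² + 5*s) (r(s) = (-2 + s)*(6 + (-4 + s² + 5*s)) = (-2 + s)*(2 + s² + 5*s))
c(d) = 1/(-6 + d³ - 8*d + 3*d²) (c(d) = 1/(-2 + (-4 + d³ - 8*d + 3*d²)) = 1/(-6 + d³ - 8*d + 3*d²))
A(W, g) = 729/59266 (A(W, g) = 1/(-6 + (37/9)³ - 8*37/9 + 3*(37/9)²) = 1/(-6 + 50653/729 - 296/9 + 3*(1369/81)) = 1/(-6 + 50653/729 - 296/9 + 1369/27) = 1/(59266/729) = 729/59266)
(-6*(-86))*A(2, 7) = -6*(-86)*(729/59266) = 516*(729/59266) = 188082/29633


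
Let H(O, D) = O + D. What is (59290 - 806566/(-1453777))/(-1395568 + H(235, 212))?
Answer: -86195244896/2028194822017 ≈ -0.042499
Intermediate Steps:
H(O, D) = D + O
(59290 - 806566/(-1453777))/(-1395568 + H(235, 212)) = (59290 - 806566/(-1453777))/(-1395568 + (212 + 235)) = (59290 - 806566*(-1/1453777))/(-1395568 + 447) = (59290 + 806566/1453777)/(-1395121) = (86195244896/1453777)*(-1/1395121) = -86195244896/2028194822017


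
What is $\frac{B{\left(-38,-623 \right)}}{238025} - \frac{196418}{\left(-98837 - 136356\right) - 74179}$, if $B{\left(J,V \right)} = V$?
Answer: $\frac{23279827847}{36819135150} \approx 0.63228$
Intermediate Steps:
$\frac{B{\left(-38,-623 \right)}}{238025} - \frac{196418}{\left(-98837 - 136356\right) - 74179} = - \frac{623}{238025} - \frac{196418}{\left(-98837 - 136356\right) - 74179} = \left(-623\right) \frac{1}{238025} - \frac{196418}{-235193 - 74179} = - \frac{623}{238025} - \frac{196418}{-309372} = - \frac{623}{238025} - - \frac{98209}{154686} = - \frac{623}{238025} + \frac{98209}{154686} = \frac{23279827847}{36819135150}$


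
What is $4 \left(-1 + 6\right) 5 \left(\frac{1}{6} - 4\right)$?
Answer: $- \frac{1150}{3} \approx -383.33$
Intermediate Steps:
$4 \left(-1 + 6\right) 5 \left(\frac{1}{6} - 4\right) = 4 \cdot 5 \cdot 5 \left(\frac{1}{6} - 4\right) = 20 \cdot 5 \left(- \frac{23}{6}\right) = 20 \left(- \frac{115}{6}\right) = - \frac{1150}{3}$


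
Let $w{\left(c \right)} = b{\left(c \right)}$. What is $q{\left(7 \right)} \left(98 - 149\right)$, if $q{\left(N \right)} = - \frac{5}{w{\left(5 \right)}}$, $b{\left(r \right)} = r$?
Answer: $51$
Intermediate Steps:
$w{\left(c \right)} = c$
$q{\left(N \right)} = -1$ ($q{\left(N \right)} = - \frac{5}{5} = \left(-5\right) \frac{1}{5} = -1$)
$q{\left(7 \right)} \left(98 - 149\right) = - (98 - 149) = \left(-1\right) \left(-51\right) = 51$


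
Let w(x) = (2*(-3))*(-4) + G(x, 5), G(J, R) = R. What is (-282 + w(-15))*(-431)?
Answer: 109043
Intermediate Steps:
w(x) = 29 (w(x) = (2*(-3))*(-4) + 5 = -6*(-4) + 5 = 24 + 5 = 29)
(-282 + w(-15))*(-431) = (-282 + 29)*(-431) = -253*(-431) = 109043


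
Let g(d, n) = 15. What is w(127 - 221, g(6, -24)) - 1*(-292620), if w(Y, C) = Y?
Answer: 292526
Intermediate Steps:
w(127 - 221, g(6, -24)) - 1*(-292620) = (127 - 221) - 1*(-292620) = -94 + 292620 = 292526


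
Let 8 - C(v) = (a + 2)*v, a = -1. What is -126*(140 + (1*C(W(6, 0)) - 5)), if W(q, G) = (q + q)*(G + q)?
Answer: -8946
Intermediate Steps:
W(q, G) = 2*q*(G + q) (W(q, G) = (2*q)*(G + q) = 2*q*(G + q))
C(v) = 8 - v (C(v) = 8 - (-1 + 2)*v = 8 - v)
-126*(140 + (1*C(W(6, 0)) - 5)) = -126*(140 + (1*(8 - 2*6*(0 + 6)) - 5)) = -126*(140 + (1*(8 - 2*6*6) - 5)) = -126*(140 + (1*(8 - 1*72) - 5)) = -126*(140 + (1*(8 - 72) - 5)) = -126*(140 + (1*(-64) - 5)) = -126*(140 + (-64 - 5)) = -126*(140 - 69) = -126*71 = -8946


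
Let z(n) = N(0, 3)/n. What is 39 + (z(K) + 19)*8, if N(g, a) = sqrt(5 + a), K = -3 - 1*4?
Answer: 191 - 16*sqrt(2)/7 ≈ 187.77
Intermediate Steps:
K = -7 (K = -3 - 4 = -7)
z(n) = 2*sqrt(2)/n (z(n) = sqrt(5 + 3)/n = sqrt(8)/n = (2*sqrt(2))/n = 2*sqrt(2)/n)
39 + (z(K) + 19)*8 = 39 + (2*sqrt(2)/(-7) + 19)*8 = 39 + (2*sqrt(2)*(-1/7) + 19)*8 = 39 + (-2*sqrt(2)/7 + 19)*8 = 39 + (19 - 2*sqrt(2)/7)*8 = 39 + (152 - 16*sqrt(2)/7) = 191 - 16*sqrt(2)/7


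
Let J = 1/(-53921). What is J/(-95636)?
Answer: 1/5156788756 ≈ 1.9392e-10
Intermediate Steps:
J = -1/53921 ≈ -1.8546e-5
J/(-95636) = -1/53921/(-95636) = -1/53921*(-1/95636) = 1/5156788756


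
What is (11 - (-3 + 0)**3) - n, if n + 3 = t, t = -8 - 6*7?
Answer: 91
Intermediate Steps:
t = -50 (t = -8 - 42 = -50)
n = -53 (n = -3 - 50 = -53)
(11 - (-3 + 0)**3) - n = (11 - (-3 + 0)**3) - 1*(-53) = (11 - 1*(-3)**3) + 53 = (11 - 1*(-27)) + 53 = (11 + 27) + 53 = 38 + 53 = 91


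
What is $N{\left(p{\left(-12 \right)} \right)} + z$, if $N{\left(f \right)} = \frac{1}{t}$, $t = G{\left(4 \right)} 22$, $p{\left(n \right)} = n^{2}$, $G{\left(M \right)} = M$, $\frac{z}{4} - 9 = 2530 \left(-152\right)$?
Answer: $- \frac{135361951}{88} \approx -1.5382 \cdot 10^{6}$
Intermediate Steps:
$z = -1538204$ ($z = 36 + 4 \cdot 2530 \left(-152\right) = 36 + 4 \left(-384560\right) = 36 - 1538240 = -1538204$)
$t = 88$ ($t = 4 \cdot 22 = 88$)
$N{\left(f \right)} = \frac{1}{88}$
$N{\left(p{\left(-12 \right)} \right)} + z = \frac{1}{88} - 1538204 = - \frac{135361951}{88}$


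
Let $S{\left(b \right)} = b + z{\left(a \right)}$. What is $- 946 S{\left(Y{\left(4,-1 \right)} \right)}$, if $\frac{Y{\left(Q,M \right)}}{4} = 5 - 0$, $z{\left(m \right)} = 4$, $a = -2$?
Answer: $-22704$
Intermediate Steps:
$Y{\left(Q,M \right)} = 20$ ($Y{\left(Q,M \right)} = 4 \left(5 - 0\right) = 4 \left(5 + 0\right) = 4 \cdot 5 = 20$)
$S{\left(b \right)} = 4 + b$ ($S{\left(b \right)} = b + 4 = 4 + b$)
$- 946 S{\left(Y{\left(4,-1 \right)} \right)} = - 946 \left(4 + 20\right) = \left(-946\right) 24 = -22704$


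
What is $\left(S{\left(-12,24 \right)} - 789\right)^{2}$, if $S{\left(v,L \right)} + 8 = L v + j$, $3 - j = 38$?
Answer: $1254400$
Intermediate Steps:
$j = -35$ ($j = 3 - 38 = -35$)
$S{\left(v,L \right)} = -43 + L v$ ($S{\left(v,L \right)} = -8 + \left(L v - 35\right) = -8 + \left(-35 + L v\right) = -43 + L v$)
$\left(S{\left(-12,24 \right)} - 789\right)^{2} = \left(\left(-43 + 24 \left(-12\right)\right) - 789\right)^{2} = \left(\left(-43 - 288\right) - 789\right)^{2} = \left(-331 - 789\right)^{2} = \left(-1120\right)^{2} = 1254400$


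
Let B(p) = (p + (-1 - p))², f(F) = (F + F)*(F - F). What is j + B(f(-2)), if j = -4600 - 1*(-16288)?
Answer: 11689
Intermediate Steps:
f(F) = 0 (f(F) = (2*F)*0 = 0)
j = 11688 (j = -4600 + 16288 = 11688)
B(p) = 1 (B(p) = (-1)² = 1)
j + B(f(-2)) = 11688 + 1 = 11689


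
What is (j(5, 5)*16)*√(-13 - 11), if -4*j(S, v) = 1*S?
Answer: -40*I*√6 ≈ -97.98*I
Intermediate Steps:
j(S, v) = -S/4
(j(5, 5)*16)*√(-13 - 11) = (-¼*5*16)*√(-13 - 11) = (-5/4*16)*√(-24) = -40*I*√6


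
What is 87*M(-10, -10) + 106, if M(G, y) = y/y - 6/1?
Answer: -329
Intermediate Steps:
M(G, y) = -5 (M(G, y) = 1 - 6*1 = 1 - 6 = -5)
87*M(-10, -10) + 106 = 87*(-5) + 106 = -435 + 106 = -329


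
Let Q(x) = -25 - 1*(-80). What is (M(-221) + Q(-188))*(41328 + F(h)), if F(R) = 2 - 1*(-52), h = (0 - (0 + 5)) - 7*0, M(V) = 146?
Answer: 8317782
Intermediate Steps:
h = -5 (h = (0 - 1*5) + 0 = (0 - 5) + 0 = -5 + 0 = -5)
F(R) = 54 (F(R) = 2 + 52 = 54)
Q(x) = 55 (Q(x) = -25 + 80 = 55)
(M(-221) + Q(-188))*(41328 + F(h)) = (146 + 55)*(41328 + 54) = 201*41382 = 8317782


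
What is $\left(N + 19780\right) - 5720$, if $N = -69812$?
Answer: $-55752$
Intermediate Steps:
$\left(N + 19780\right) - 5720 = \left(-69812 + 19780\right) - 5720 = -50032 - 5720 = -55752$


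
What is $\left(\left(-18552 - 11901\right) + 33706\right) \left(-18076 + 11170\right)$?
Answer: $-22465218$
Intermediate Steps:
$\left(\left(-18552 - 11901\right) + 33706\right) \left(-18076 + 11170\right) = \left(\left(-18552 - 11901\right) + 33706\right) \left(-6906\right) = \left(-30453 + 33706\right) \left(-6906\right) = 3253 \left(-6906\right) = -22465218$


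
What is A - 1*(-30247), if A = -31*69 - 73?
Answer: 28035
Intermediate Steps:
A = -2212 (A = -2139 - 73 = -2212)
A - 1*(-30247) = -2212 - 1*(-30247) = -2212 + 30247 = 28035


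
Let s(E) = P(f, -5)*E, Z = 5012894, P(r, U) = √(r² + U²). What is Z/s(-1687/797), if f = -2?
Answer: -3995276518*√29/48923 ≈ -4.3978e+5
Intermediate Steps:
P(r, U) = √(U² + r²)
s(E) = E*√29 (s(E) = √((-5)² + (-2)²)*E = √(25 + 4)*E = √29*E = E*√29)
Z/s(-1687/797) = 5012894/(((-1687/797)*√29)) = 5012894/(((-1687*1/797)*√29)) = 5012894/((-1687*√29/797)) = 5012894*(-797*√29/48923) = -3995276518*√29/48923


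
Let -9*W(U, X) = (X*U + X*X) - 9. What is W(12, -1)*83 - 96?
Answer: 796/9 ≈ 88.444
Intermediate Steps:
W(U, X) = 1 - X²/9 - U*X/9 (W(U, X) = -((X*U + X*X) - 9)/9 = -((U*X + X²) - 9)/9 = -((X² + U*X) - 9)/9 = -(-9 + X² + U*X)/9 = 1 - X²/9 - U*X/9)
W(12, -1)*83 - 96 = (1 - ⅑*(-1)² - ⅑*12*(-1))*83 - 96 = (1 - ⅑*1 + 4/3)*83 - 96 = (1 - ⅑ + 4/3)*83 - 96 = (20/9)*83 - 96 = 1660/9 - 96 = 796/9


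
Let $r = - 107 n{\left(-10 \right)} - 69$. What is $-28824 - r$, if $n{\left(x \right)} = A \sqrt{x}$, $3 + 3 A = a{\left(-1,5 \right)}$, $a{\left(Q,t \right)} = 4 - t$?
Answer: $-28755 - \frac{428 i \sqrt{10}}{3} \approx -28755.0 - 451.15 i$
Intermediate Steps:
$A = - \frac{4}{3}$ ($A = -1 + \frac{4 - 5}{3} = -1 + \frac{1}{3} \left(-1\right) = -1 - \frac{1}{3} = - \frac{4}{3} \approx -1.3333$)
$n{\left(x \right)} = - \frac{4 \sqrt{x}}{3}$
$r = -69 + \frac{428 i \sqrt{10}}{3}$ ($r = - 107 \left(- \frac{4 \sqrt{-10}}{3}\right) - 69 = - 107 \left(- \frac{4 i \sqrt{10}}{3}\right) - 69 = \frac{428 i \sqrt{10}}{3} - 69 = -69 + \frac{428 i \sqrt{10}}{3} \approx -69.0 + 451.15 i$)
$-28824 - r = -28824 - \left(-69 + \frac{428 i \sqrt{10}}{3}\right) = -28824 + \left(69 - \frac{428 i \sqrt{10}}{3}\right) = -28755 - \frac{428 i \sqrt{10}}{3}$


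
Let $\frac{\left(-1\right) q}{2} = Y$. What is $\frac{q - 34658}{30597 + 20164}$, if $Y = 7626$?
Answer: $- \frac{2170}{2207} \approx -0.98324$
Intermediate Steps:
$q = -15252$ ($q = \left(-2\right) 7626 = -15252$)
$\frac{q - 34658}{30597 + 20164} = \frac{-15252 - 34658}{30597 + 20164} = - \frac{49910}{50761} = \left(-49910\right) \frac{1}{50761} = - \frac{2170}{2207}$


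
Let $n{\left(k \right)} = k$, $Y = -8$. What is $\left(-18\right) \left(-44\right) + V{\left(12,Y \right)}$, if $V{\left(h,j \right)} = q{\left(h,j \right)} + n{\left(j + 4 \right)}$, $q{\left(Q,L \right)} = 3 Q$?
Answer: $824$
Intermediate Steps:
$V{\left(h,j \right)} = 4 + j + 3 h$ ($V{\left(h,j \right)} = 3 h + \left(j + 4\right) = 3 h + \left(4 + j\right) = 4 + j + 3 h$)
$\left(-18\right) \left(-44\right) + V{\left(12,Y \right)} = \left(-18\right) \left(-44\right) + \left(4 - 8 + 3 \cdot 12\right) = 792 + \left(4 - 8 + 36\right) = 792 + 32 = 824$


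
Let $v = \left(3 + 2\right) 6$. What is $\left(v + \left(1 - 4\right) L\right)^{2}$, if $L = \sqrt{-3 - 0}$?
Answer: $873 - 180 i \sqrt{3} \approx 873.0 - 311.77 i$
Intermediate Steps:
$L = i \sqrt{3}$ ($L = \sqrt{-3 + \left(-2 + 2\right)} = \sqrt{-3 + 0} = \sqrt{-3} = i \sqrt{3} \approx 1.732 i$)
$v = 30$ ($v = 5 \cdot 6 = 30$)
$\left(v + \left(1 - 4\right) L\right)^{2} = \left(30 + \left(1 - 4\right) i \sqrt{3}\right)^{2} = \left(30 - 3 i \sqrt{3}\right)^{2}$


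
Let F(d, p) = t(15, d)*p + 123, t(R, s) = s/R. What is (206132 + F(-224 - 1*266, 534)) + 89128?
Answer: 277939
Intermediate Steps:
F(d, p) = 123 + d*p/15 (F(d, p) = (d/15)*p + 123 = d*p/15 + 123 = 123 + d*p/15)
(206132 + F(-224 - 1*266, 534)) + 89128 = (206132 + (123 + (1/15)*(-224 - 1*266)*534)) + 89128 = (206132 + (123 + (1/15)*(-224 - 266)*534)) + 89128 = (206132 + (123 + (1/15)*(-490)*534)) + 89128 = (206132 + (123 - 17444)) + 89128 = (206132 - 17321) + 89128 = 188811 + 89128 = 277939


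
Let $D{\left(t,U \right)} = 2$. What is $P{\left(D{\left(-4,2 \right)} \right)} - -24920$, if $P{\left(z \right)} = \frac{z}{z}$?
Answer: $24921$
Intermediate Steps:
$P{\left(z \right)} = 1$
$P{\left(D{\left(-4,2 \right)} \right)} - -24920 = 1 - -24920 = 1 + 24920 = 24921$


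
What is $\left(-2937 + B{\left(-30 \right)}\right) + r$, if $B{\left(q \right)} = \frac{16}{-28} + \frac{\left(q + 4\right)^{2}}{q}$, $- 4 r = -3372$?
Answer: $- \frac{222296}{105} \approx -2117.1$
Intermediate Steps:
$r = 843$ ($r = \left(- \frac{1}{4}\right) \left(-3372\right) = 843$)
$B{\left(q \right)} = - \frac{4}{7} + \frac{\left(4 + q\right)^{2}}{q}$ ($B{\left(q \right)} = 16 \left(- \frac{1}{28}\right) + \frac{\left(4 + q\right)^{2}}{q} = - \frac{4}{7} + \frac{\left(4 + q\right)^{2}}{q}$)
$\left(-2937 + B{\left(-30 \right)}\right) + r = \left(-2937 + \left(- \frac{4}{7} + \frac{\left(4 - 30\right)^{2}}{-30}\right)\right) + 843 = \left(-2937 - \left(\frac{4}{7} + \frac{\left(-26\right)^{2}}{30}\right)\right) + 843 = \left(-2937 - \frac{2426}{105}\right) + 843 = - \frac{310811}{105} + 843 = - \frac{222296}{105}$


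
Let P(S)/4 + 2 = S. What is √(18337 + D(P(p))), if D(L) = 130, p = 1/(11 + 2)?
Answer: √18467 ≈ 135.89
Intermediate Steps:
p = 1/13 ≈ 0.076923
P(S) = -8 + 4*S
√(18337 + D(P(p))) = √(18337 + 130) = √18467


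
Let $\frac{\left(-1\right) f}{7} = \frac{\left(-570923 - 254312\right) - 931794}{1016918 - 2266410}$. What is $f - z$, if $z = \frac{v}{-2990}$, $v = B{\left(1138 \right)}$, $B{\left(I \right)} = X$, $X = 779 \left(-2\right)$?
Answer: $- \frac{19360662753}{1867990540} \approx -10.364$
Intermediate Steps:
$X = -1558$
$B{\left(I \right)} = -1558$
$v = -1558$
$z = \frac{779}{1495}$ ($z = - \frac{1558}{-2990} = \left(-1558\right) \left(- \frac{1}{2990}\right) = \frac{779}{1495} \approx 0.52107$)
$f = - \frac{12299203}{1249492}$ ($f = - 7 \frac{\left(-570923 - 254312\right) - 931794}{1016918 - 2266410} = - 7 \frac{\left(-570923 - 254312\right) - 931794}{-1249492} = - 7 \left(-825235 - 931794\right) \left(- \frac{1}{1249492}\right) = - 7 \left(\left(-1757029\right) \left(- \frac{1}{1249492}\right)\right) = \left(-7\right) \frac{1757029}{1249492} = - \frac{12299203}{1249492} \approx -9.8434$)
$f - z = - \frac{12299203}{1249492} - \frac{779}{1495} = - \frac{19360662753}{1867990540}$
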